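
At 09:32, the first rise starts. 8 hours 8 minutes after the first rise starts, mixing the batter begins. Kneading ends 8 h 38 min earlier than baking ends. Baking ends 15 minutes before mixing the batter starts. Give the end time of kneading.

08:47

Mixing the batter starts at 09:32 + 488 min = 17:40.
Baking ends at 17:40 − 15 min = 17:25.
Kneading ends at 17:25 − 518 min = 08:47.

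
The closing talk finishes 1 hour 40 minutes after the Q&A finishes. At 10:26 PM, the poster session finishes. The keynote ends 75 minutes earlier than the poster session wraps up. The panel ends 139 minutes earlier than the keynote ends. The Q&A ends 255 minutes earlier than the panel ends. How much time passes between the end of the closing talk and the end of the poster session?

The keynote ends at 10:26 PM − 75 min = 9:11 PM.
The panel ends at 9:11 PM − 139 min = 6:52 PM.
The Q&A ends at 6:52 PM − 255 min = 2:37 PM.
The closing talk ends at 2:37 PM + 100 min = 4:17 PM.
From 4:17 PM to 10:26 PM is 6 hours 9 minutes.

6 hours 9 minutes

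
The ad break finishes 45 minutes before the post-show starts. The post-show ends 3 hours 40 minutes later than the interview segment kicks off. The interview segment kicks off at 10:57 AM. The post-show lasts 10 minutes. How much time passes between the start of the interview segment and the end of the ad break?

2 h 45 min

The post-show ends at 10:57 AM + 220 min = 2:37 PM.
The post-show starts at 2:37 PM − 10 min = 2:27 PM.
The ad break ends at 2:27 PM − 45 min = 1:42 PM.
From 10:57 AM to 1:42 PM is 2 h 45 min.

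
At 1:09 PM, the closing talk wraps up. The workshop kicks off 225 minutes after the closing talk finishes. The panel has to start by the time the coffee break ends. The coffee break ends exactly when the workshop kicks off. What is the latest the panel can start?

4:54 PM

The workshop starts at 1:09 PM + 225 min = 4:54 PM.
So the coffee break ends at 4:54 PM.
The panel is bounded by the coffee break, so the latest it can start is 4:54 PM.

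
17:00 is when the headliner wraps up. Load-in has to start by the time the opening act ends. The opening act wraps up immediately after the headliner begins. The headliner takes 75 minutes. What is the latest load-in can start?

15:45

The headliner starts at 17:00 − 75 min = 15:45.
So the opening act ends at 15:45.
Load-in is bounded by the opening act, so the latest it can start is 15:45.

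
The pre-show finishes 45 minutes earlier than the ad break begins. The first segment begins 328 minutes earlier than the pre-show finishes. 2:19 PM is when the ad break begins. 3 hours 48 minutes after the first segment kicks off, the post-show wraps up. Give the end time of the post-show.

The pre-show ends at 2:19 PM − 45 min = 1:34 PM.
The first segment starts at 1:34 PM − 328 min = 8:06 AM.
The post-show ends at 8:06 AM + 228 min = 11:54 AM.

11:54 AM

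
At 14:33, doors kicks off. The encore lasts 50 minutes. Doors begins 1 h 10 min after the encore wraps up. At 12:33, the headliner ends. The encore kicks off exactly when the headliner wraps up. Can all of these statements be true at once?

Yes

The encore starts at 12:33.
The encore ends at 12:33 + 50 min = 13:23.
Doors starts at 13:23 + 70 min = 14:33.
That matches the stated 14:33, so the schedule is consistent.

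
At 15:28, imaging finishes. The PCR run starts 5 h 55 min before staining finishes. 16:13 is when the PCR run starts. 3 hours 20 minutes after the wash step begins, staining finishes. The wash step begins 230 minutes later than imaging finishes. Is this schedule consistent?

No

The wash step starts at 15:28 + 230 min = 19:18.
Staining ends at 19:18 + 200 min = 22:38.
The PCR run starts at 22:38 − 355 min = 16:43.
But the PCR run is also said to start at 16:13 — a 30-minute conflict.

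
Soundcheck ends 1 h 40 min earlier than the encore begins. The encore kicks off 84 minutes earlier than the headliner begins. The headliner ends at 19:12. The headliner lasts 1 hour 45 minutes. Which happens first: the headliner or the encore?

the encore

The headliner starts at 19:12 − 105 min = 17:27.
The encore starts at 17:27 − 84 min = 16:03.
The headliner starts at 17:27 and the encore starts at 16:03, so the encore is first.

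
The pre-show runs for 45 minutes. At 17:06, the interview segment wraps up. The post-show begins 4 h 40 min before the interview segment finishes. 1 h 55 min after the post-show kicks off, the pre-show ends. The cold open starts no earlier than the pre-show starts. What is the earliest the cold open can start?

13:36

The post-show starts at 17:06 − 280 min = 12:26.
The pre-show ends at 12:26 + 115 min = 14:21.
The pre-show starts at 14:21 − 45 min = 13:36.
The cold open is bounded by the pre-show, so the earliest it can start is 13:36.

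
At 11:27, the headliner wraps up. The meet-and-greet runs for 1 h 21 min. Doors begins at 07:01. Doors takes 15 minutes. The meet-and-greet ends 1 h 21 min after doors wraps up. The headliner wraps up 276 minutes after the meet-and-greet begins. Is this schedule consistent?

Doors ends at 07:01 + 15 min = 07:16.
The meet-and-greet ends at 07:16 + 81 min = 08:37.
The meet-and-greet starts at 08:37 − 81 min = 07:16.
The headliner ends at 07:16 + 276 min = 11:52.
But the headliner is also said to end at 11:27 — a 25-minute conflict.

No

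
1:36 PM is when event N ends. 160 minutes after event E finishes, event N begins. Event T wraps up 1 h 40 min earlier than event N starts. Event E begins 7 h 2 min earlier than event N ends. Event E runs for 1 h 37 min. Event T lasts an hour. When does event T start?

8:11 AM

Event E starts at 1:36 PM − 422 min = 6:34 AM.
Event E ends at 6:34 AM + 97 min = 8:11 AM.
Event N starts at 8:11 AM + 160 min = 10:51 AM.
Event T ends at 10:51 AM − 100 min = 9:11 AM.
Event T starts at 9:11 AM − 60 min = 8:11 AM.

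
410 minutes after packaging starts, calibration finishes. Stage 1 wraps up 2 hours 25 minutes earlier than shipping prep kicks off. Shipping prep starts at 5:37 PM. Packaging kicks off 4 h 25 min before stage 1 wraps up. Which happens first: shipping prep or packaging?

Stage 1 ends at 5:37 PM − 145 min = 3:12 PM.
Packaging starts at 3:12 PM − 265 min = 10:47 AM.
Shipping prep starts at 5:37 PM and packaging starts at 10:47 AM, so packaging is first.

packaging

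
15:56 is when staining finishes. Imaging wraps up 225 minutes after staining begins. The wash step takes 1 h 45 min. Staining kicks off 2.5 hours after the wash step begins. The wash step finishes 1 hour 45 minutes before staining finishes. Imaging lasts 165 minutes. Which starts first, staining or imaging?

staining

The wash step ends at 15:56 − 105 min = 14:11.
The wash step starts at 14:11 − 105 min = 12:26.
Staining starts at 12:26 + 150 min = 14:56.
Imaging ends at 14:56 + 225 min = 18:41.
Imaging starts at 18:41 − 165 min = 15:56.
Staining starts at 14:56 and imaging starts at 15:56, so staining is first.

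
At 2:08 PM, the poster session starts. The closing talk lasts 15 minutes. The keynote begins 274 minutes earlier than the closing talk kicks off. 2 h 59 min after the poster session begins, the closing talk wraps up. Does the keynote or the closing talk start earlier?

the keynote

The closing talk ends at 2:08 PM + 179 min = 5:07 PM.
The closing talk starts at 5:07 PM − 15 min = 4:52 PM.
The keynote starts at 4:52 PM − 274 min = 12:18 PM.
The keynote starts at 12:18 PM and the closing talk starts at 4:52 PM, so the keynote is first.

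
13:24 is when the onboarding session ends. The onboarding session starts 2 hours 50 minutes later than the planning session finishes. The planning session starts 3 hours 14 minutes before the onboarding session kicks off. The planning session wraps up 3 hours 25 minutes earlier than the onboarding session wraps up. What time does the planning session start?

The planning session ends at 13:24 − 205 min = 09:59.
The onboarding session starts at 09:59 + 170 min = 12:49.
The planning session starts at 12:49 − 194 min = 09:35.

09:35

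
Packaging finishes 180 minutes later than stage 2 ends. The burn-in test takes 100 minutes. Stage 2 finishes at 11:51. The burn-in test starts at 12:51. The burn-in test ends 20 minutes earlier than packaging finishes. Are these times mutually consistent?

Yes

Packaging ends at 11:51 + 180 min = 14:51.
The burn-in test ends at 14:51 − 20 min = 14:31.
The burn-in test starts at 14:31 − 100 min = 12:51.
That matches the stated 12:51, so the schedule is consistent.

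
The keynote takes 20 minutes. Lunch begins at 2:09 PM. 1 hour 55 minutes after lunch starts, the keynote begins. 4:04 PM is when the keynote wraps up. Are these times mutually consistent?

No

The keynote starts at 2:09 PM + 115 min = 4:04 PM.
The keynote ends at 4:04 PM + 20 min = 4:24 PM.
But the keynote is also said to end at 4:04 PM — a 20-minute conflict.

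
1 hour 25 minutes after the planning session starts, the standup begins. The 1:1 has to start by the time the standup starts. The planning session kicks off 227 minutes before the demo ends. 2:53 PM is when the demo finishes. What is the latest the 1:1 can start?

The planning session starts at 2:53 PM − 227 min = 11:06 AM.
The standup starts at 11:06 AM + 85 min = 12:31 PM.
The 1:1 is bounded by the standup, so the latest it can start is 12:31 PM.

12:31 PM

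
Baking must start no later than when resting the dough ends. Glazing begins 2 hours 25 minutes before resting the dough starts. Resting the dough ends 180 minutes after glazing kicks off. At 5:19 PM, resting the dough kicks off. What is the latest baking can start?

5:54 PM

Glazing starts at 5:19 PM − 145 min = 2:54 PM.
Resting the dough ends at 2:54 PM + 180 min = 5:54 PM.
Baking is bounded by resting the dough, so the latest it can start is 5:54 PM.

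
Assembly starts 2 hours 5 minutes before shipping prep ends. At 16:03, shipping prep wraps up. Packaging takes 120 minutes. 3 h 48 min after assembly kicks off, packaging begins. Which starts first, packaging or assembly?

Assembly starts at 16:03 − 125 min = 13:58.
Packaging starts at 13:58 + 228 min = 17:46.
Packaging starts at 17:46 and assembly starts at 13:58, so assembly is first.

assembly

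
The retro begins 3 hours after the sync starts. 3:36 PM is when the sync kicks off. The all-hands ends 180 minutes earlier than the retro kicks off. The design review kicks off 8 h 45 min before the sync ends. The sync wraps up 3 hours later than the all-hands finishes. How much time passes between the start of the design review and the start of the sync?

The retro starts at 3:36 PM + 180 min = 6:36 PM.
The all-hands ends at 6:36 PM − 180 min = 3:36 PM.
The sync ends at 3:36 PM + 180 min = 6:36 PM.
The design review starts at 6:36 PM − 525 min = 9:51 AM.
From 9:51 AM to 3:36 PM is 345 minutes.

345 minutes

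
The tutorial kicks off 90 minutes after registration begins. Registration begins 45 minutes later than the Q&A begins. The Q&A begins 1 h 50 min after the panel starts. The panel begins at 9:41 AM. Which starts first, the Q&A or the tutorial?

the Q&A

The Q&A starts at 9:41 AM + 110 min = 11:31 AM.
Registration starts at 11:31 AM + 45 min = 12:16 PM.
The tutorial starts at 12:16 PM + 90 min = 1:46 PM.
The Q&A starts at 11:31 AM and the tutorial starts at 1:46 PM, so the Q&A is first.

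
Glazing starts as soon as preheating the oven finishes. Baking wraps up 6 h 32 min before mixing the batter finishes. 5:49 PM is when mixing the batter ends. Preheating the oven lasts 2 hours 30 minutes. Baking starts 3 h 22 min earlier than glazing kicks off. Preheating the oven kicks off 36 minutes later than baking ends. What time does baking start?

11:01 AM

Baking ends at 5:49 PM − 392 min = 11:17 AM.
Preheating the oven starts at 11:17 AM + 36 min = 11:53 AM.
Preheating the oven ends at 11:53 AM + 150 min = 2:23 PM.
So glazing starts at 2:23 PM.
Baking starts at 2:23 PM − 202 min = 11:01 AM.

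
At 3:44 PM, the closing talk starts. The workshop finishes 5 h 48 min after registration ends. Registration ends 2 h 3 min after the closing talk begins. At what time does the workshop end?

11:35 PM

Registration ends at 3:44 PM + 123 min = 5:47 PM.
The workshop ends at 5:47 PM + 348 min = 11:35 PM.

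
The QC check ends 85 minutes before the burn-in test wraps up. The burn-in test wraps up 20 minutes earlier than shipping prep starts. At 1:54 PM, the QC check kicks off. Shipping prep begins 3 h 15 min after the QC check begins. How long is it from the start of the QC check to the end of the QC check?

90 minutes

Shipping prep starts at 1:54 PM + 195 min = 5:09 PM.
The burn-in test ends at 5:09 PM − 20 min = 4:49 PM.
The QC check ends at 4:49 PM − 85 min = 3:24 PM.
From 1:54 PM to 3:24 PM is 90 minutes.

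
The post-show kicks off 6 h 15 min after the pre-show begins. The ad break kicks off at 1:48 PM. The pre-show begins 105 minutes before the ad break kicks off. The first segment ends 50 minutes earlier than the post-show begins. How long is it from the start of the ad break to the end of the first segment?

3 hours 40 minutes

The pre-show starts at 1:48 PM − 105 min = 12:03 PM.
The post-show starts at 12:03 PM + 375 min = 6:18 PM.
The first segment ends at 6:18 PM − 50 min = 5:28 PM.
From 1:48 PM to 5:28 PM is 3 hours 40 minutes.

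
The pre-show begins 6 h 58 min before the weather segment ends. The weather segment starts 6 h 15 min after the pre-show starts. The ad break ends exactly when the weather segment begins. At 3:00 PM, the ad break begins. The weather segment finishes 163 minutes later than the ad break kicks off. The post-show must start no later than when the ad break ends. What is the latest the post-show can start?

The weather segment ends at 3:00 PM + 163 min = 5:43 PM.
The pre-show starts at 5:43 PM − 418 min = 10:45 AM.
The weather segment starts at 10:45 AM + 375 min = 5:00 PM.
So the ad break ends at 5:00 PM.
The post-show is bounded by the ad break, so the latest it can start is 5:00 PM.

5:00 PM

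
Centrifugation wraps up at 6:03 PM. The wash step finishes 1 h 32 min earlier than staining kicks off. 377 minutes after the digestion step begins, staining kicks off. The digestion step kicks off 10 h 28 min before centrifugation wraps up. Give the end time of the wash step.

12:20 PM

The digestion step starts at 6:03 PM − 628 min = 7:35 AM.
Staining starts at 7:35 AM + 377 min = 1:52 PM.
The wash step ends at 1:52 PM − 92 min = 12:20 PM.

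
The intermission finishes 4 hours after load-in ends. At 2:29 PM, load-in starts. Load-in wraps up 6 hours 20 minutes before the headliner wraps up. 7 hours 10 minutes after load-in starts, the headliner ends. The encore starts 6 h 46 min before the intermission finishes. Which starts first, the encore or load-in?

The headliner ends at 2:29 PM + 430 min = 9:39 PM.
Load-in ends at 9:39 PM − 380 min = 3:19 PM.
The intermission ends at 3:19 PM + 240 min = 7:19 PM.
The encore starts at 7:19 PM − 406 min = 12:33 PM.
The encore starts at 12:33 PM and load-in starts at 2:29 PM, so the encore is first.

the encore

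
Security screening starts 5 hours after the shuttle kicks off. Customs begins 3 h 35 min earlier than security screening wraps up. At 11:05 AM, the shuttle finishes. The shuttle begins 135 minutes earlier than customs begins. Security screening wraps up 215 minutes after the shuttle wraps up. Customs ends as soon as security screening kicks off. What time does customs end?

1:50 PM

Security screening ends at 11:05 AM + 215 min = 2:40 PM.
Customs starts at 2:40 PM − 215 min = 11:05 AM.
The shuttle starts at 11:05 AM − 135 min = 8:50 AM.
Security screening starts at 8:50 AM + 300 min = 1:50 PM.
So customs ends at 1:50 PM.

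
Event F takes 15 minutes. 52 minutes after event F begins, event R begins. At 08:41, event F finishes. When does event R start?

Event F starts at 08:41 − 15 min = 08:26.
Event R starts at 08:26 + 52 min = 09:18.

09:18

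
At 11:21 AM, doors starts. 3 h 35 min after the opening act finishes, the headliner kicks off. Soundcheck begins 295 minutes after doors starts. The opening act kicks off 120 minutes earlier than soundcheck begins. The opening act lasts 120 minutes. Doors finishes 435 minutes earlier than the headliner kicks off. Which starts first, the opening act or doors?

Soundcheck starts at 11:21 AM + 295 min = 4:16 PM.
The opening act starts at 4:16 PM − 120 min = 2:16 PM.
The opening act starts at 2:16 PM and doors starts at 11:21 AM, so doors is first.

doors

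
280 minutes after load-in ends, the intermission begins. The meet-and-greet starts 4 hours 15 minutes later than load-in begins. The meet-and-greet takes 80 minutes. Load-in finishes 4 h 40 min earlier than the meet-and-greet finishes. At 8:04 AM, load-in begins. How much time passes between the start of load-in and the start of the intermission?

The meet-and-greet starts at 8:04 AM + 255 min = 12:19 PM.
The meet-and-greet ends at 12:19 PM + 80 min = 1:39 PM.
Load-in ends at 1:39 PM − 280 min = 8:59 AM.
The intermission starts at 8:59 AM + 280 min = 1:39 PM.
From 8:04 AM to 1:39 PM is 5 h 35 min.

5 h 35 min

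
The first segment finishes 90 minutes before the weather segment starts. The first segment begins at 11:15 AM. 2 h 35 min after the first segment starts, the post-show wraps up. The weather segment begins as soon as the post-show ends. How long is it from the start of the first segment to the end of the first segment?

The post-show ends at 11:15 AM + 155 min = 1:50 PM.
So the weather segment starts at 1:50 PM.
The first segment ends at 1:50 PM − 90 min = 12:20 PM.
From 11:15 AM to 12:20 PM is 65 minutes.

65 minutes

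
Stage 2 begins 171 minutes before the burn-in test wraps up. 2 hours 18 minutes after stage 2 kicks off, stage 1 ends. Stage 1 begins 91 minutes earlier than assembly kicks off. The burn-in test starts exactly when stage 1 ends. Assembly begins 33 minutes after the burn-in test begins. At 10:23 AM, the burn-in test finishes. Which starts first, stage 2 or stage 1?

Stage 2 starts at 10:23 AM − 171 min = 7:32 AM.
Stage 1 ends at 7:32 AM + 138 min = 9:50 AM.
So the burn-in test starts at 9:50 AM.
Assembly starts at 9:50 AM + 33 min = 10:23 AM.
Stage 1 starts at 10:23 AM − 91 min = 8:52 AM.
Stage 2 starts at 7:32 AM and stage 1 starts at 8:52 AM, so stage 2 is first.

stage 2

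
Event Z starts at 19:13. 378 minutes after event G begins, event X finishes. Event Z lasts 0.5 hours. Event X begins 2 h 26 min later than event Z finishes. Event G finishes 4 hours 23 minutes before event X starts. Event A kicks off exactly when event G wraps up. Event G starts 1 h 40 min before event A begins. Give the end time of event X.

Event Z ends at 19:13 + 30 min = 19:43.
Event X starts at 19:43 + 146 min = 22:09.
Event G ends at 22:09 − 263 min = 17:46.
So event A starts at 17:46.
Event G starts at 17:46 − 100 min = 16:06.
Event X ends at 16:06 + 378 min = 22:24.

22:24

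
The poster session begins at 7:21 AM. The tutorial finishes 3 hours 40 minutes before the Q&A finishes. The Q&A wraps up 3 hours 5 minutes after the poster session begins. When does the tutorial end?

The Q&A ends at 7:21 AM + 185 min = 10:26 AM.
The tutorial ends at 10:26 AM − 220 min = 6:46 AM.

6:46 AM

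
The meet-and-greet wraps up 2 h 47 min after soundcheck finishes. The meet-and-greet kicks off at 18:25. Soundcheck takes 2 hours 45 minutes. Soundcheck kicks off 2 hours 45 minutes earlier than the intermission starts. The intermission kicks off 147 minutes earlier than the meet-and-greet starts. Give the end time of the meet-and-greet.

18:45

The intermission starts at 18:25 − 147 min = 15:58.
Soundcheck starts at 15:58 − 165 min = 13:13.
Soundcheck ends at 13:13 + 165 min = 15:58.
The meet-and-greet ends at 15:58 + 167 min = 18:45.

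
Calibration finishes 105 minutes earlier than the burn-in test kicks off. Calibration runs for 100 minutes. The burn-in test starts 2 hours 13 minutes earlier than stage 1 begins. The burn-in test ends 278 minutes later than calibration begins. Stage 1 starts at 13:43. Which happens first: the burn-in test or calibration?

calibration

The burn-in test starts at 13:43 − 133 min = 11:30.
Calibration ends at 11:30 − 105 min = 09:45.
Calibration starts at 09:45 − 100 min = 08:05.
The burn-in test starts at 11:30 and calibration starts at 08:05, so calibration is first.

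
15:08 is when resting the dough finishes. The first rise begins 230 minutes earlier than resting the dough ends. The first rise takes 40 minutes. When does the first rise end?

The first rise starts at 15:08 − 230 min = 11:18.
The first rise ends at 11:18 + 40 min = 11:58.

11:58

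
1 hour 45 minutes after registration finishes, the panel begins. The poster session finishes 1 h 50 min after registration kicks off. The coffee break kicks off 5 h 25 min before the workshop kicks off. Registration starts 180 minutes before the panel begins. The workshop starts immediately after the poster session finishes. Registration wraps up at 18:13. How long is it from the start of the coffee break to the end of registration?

4 hours 50 minutes

The panel starts at 18:13 + 105 min = 19:58.
Registration starts at 19:58 − 180 min = 16:58.
The poster session ends at 16:58 + 110 min = 18:48.
So the workshop starts at 18:48.
The coffee break starts at 18:48 − 325 min = 13:23.
From 13:23 to 18:13 is 4 hours 50 minutes.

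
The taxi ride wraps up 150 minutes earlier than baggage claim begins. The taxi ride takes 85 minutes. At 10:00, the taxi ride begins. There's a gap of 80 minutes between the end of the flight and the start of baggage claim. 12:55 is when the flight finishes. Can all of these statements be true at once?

No

Baggage claim starts at 12:55 + 80 min = 14:15.
The taxi ride ends at 14:15 − 150 min = 11:45.
The taxi ride starts at 11:45 − 85 min = 10:20.
But the taxi ride is also said to start at 10:00 — a 20-minute conflict.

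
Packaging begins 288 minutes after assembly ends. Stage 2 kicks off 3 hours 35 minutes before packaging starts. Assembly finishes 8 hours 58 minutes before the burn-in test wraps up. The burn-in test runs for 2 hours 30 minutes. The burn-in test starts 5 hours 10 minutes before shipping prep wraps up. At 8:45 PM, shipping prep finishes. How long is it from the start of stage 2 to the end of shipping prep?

625 minutes

The burn-in test starts at 8:45 PM − 310 min = 3:35 PM.
The burn-in test ends at 3:35 PM + 150 min = 6:05 PM.
Assembly ends at 6:05 PM − 538 min = 9:07 AM.
Packaging starts at 9:07 AM + 288 min = 1:55 PM.
Stage 2 starts at 1:55 PM − 215 min = 10:20 AM.
From 10:20 AM to 8:45 PM is 625 minutes.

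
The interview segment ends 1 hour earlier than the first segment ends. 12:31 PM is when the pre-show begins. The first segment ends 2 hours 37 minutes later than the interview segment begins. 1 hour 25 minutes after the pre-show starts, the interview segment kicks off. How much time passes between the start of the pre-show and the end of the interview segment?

182 minutes

The interview segment starts at 12:31 PM + 85 min = 1:56 PM.
The first segment ends at 1:56 PM + 157 min = 4:33 PM.
The interview segment ends at 4:33 PM − 60 min = 3:33 PM.
From 12:31 PM to 3:33 PM is 182 minutes.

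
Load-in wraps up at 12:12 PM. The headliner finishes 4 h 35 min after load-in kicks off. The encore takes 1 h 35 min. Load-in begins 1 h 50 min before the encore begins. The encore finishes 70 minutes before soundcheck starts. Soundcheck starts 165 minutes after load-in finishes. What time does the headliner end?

Soundcheck starts at 12:12 PM + 165 min = 2:57 PM.
The encore ends at 2:57 PM − 70 min = 1:47 PM.
The encore starts at 1:47 PM − 95 min = 12:12 PM.
Load-in starts at 12:12 PM − 110 min = 10:22 AM.
The headliner ends at 10:22 AM + 275 min = 2:57 PM.

2:57 PM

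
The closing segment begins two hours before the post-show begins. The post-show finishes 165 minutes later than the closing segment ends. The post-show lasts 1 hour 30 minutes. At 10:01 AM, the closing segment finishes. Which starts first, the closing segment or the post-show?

the closing segment

The post-show ends at 10:01 AM + 165 min = 12:46 PM.
The post-show starts at 12:46 PM − 90 min = 11:16 AM.
The closing segment starts at 11:16 AM − 120 min = 9:16 AM.
The closing segment starts at 9:16 AM and the post-show starts at 11:16 AM, so the closing segment is first.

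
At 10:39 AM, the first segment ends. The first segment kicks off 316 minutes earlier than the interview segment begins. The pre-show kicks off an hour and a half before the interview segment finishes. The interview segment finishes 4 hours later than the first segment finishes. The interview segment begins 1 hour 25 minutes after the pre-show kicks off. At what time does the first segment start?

The interview segment ends at 10:39 AM + 240 min = 2:39 PM.
The pre-show starts at 2:39 PM − 90 min = 1:09 PM.
The interview segment starts at 1:09 PM + 85 min = 2:34 PM.
The first segment starts at 2:34 PM − 316 min = 9:18 AM.

9:18 AM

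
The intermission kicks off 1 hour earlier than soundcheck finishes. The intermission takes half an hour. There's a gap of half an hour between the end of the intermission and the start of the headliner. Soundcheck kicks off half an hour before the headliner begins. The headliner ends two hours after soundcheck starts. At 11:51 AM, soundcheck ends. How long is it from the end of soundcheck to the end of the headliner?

The intermission starts at 11:51 AM − 60 min = 10:51 AM.
The intermission ends at 10:51 AM + 30 min = 11:21 AM.
The headliner starts at 11:21 AM + 30 min = 11:51 AM.
Soundcheck starts at 11:51 AM − 30 min = 11:21 AM.
The headliner ends at 11:21 AM + 120 min = 1:21 PM.
From 11:51 AM to 1:21 PM is an hour and a half.

an hour and a half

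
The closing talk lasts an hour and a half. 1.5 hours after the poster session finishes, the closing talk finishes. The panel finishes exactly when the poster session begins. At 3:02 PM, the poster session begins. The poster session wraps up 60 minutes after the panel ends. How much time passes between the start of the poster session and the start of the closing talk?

The panel ends at 3:02 PM.
The poster session ends at 3:02 PM + 60 min = 4:02 PM.
The closing talk ends at 4:02 PM + 90 min = 5:32 PM.
The closing talk starts at 5:32 PM − 90 min = 4:02 PM.
From 3:02 PM to 4:02 PM is 1 hour.

1 hour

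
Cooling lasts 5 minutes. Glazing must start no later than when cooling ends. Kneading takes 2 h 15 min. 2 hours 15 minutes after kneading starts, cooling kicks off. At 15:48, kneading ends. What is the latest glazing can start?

15:53

Kneading starts at 15:48 − 135 min = 13:33.
Cooling starts at 13:33 + 135 min = 15:48.
Cooling ends at 15:48 + 5 min = 15:53.
Glazing is bounded by cooling, so the latest it can start is 15:53.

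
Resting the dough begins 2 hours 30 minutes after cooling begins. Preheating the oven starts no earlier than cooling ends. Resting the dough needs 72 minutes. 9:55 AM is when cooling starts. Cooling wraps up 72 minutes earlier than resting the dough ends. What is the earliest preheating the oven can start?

Resting the dough starts at 9:55 AM + 150 min = 12:25 PM.
Resting the dough ends at 12:25 PM + 72 min = 1:37 PM.
Cooling ends at 1:37 PM − 72 min = 12:25 PM.
Preheating the oven is bounded by cooling, so the earliest it can start is 12:25 PM.

12:25 PM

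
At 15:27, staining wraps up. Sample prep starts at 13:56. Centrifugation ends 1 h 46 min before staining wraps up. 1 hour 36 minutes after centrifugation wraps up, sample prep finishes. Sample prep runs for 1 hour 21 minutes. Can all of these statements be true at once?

Centrifugation ends at 15:27 − 106 min = 13:41.
Sample prep ends at 13:41 + 96 min = 15:17.
Sample prep starts at 15:17 − 81 min = 13:56.
That matches the stated 13:56, so the schedule is consistent.

Yes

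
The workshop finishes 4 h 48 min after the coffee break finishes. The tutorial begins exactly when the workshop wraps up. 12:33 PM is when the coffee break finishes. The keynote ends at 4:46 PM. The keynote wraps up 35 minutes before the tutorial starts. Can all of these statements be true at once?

The workshop ends at 12:33 PM + 288 min = 5:21 PM.
So the tutorial starts at 5:21 PM.
The keynote ends at 5:21 PM − 35 min = 4:46 PM.
That matches the stated 4:46 PM, so the schedule is consistent.

Yes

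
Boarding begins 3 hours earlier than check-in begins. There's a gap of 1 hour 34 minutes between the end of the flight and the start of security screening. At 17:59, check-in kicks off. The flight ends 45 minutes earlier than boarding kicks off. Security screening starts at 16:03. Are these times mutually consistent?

Boarding starts at 17:59 − 180 min = 14:59.
The flight ends at 14:59 − 45 min = 14:14.
Security screening starts at 14:14 + 94 min = 15:48.
But security screening is also said to start at 16:03 — a 15-minute conflict.

No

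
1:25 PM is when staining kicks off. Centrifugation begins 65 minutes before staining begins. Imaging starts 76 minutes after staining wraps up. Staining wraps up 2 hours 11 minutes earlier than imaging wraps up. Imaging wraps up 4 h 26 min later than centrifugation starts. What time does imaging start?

Centrifugation starts at 1:25 PM − 65 min = 12:20 PM.
Imaging ends at 12:20 PM + 266 min = 4:46 PM.
Staining ends at 4:46 PM − 131 min = 2:35 PM.
Imaging starts at 2:35 PM + 76 min = 3:51 PM.

3:51 PM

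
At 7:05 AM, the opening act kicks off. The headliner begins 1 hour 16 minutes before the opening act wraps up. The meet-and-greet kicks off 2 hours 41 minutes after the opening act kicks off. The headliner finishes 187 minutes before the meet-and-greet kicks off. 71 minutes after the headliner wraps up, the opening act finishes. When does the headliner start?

6:34 AM

The meet-and-greet starts at 7:05 AM + 161 min = 9:46 AM.
The headliner ends at 9:46 AM − 187 min = 6:39 AM.
The opening act ends at 6:39 AM + 71 min = 7:50 AM.
The headliner starts at 7:50 AM − 76 min = 6:34 AM.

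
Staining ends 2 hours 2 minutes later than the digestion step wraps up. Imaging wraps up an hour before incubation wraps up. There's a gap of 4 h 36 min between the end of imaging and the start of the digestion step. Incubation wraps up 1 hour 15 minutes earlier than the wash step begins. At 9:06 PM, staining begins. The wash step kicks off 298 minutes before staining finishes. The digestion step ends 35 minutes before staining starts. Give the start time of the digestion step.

7:56 PM

The digestion step ends at 9:06 PM − 35 min = 8:31 PM.
Staining ends at 8:31 PM + 122 min = 10:33 PM.
The wash step starts at 10:33 PM − 298 min = 5:35 PM.
Incubation ends at 5:35 PM − 75 min = 4:20 PM.
Imaging ends at 4:20 PM − 60 min = 3:20 PM.
The digestion step starts at 3:20 PM + 276 min = 7:56 PM.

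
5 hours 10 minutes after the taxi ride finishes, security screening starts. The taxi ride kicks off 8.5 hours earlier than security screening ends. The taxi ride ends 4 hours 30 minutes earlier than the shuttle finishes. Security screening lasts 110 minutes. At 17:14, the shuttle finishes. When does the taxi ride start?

11:14

The taxi ride ends at 17:14 − 270 min = 12:44.
Security screening starts at 12:44 + 310 min = 17:54.
Security screening ends at 17:54 + 110 min = 19:44.
The taxi ride starts at 19:44 − 510 min = 11:14.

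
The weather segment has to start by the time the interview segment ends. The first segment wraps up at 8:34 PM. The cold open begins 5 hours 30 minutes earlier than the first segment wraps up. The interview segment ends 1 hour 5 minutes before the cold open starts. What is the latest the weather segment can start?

1:59 PM

The cold open starts at 8:34 PM − 330 min = 3:04 PM.
The interview segment ends at 3:04 PM − 65 min = 1:59 PM.
The weather segment is bounded by the interview segment, so the latest it can start is 1:59 PM.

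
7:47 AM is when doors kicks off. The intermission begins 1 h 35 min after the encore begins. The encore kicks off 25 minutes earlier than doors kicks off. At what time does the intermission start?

The encore starts at 7:47 AM − 25 min = 7:22 AM.
The intermission starts at 7:22 AM + 95 min = 8:57 AM.

8:57 AM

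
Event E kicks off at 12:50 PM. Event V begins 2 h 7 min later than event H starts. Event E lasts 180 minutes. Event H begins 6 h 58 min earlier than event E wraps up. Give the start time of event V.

10:59 AM

Event E ends at 12:50 PM + 180 min = 3:50 PM.
Event H starts at 3:50 PM − 418 min = 8:52 AM.
Event V starts at 8:52 AM + 127 min = 10:59 AM.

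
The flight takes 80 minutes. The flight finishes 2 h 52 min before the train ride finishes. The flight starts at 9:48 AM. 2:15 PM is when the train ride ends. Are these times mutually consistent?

The flight ends at 2:15 PM − 172 min = 11:23 AM.
The flight starts at 11:23 AM − 80 min = 10:03 AM.
But the flight is also said to start at 9:48 AM — a 15-minute conflict.

No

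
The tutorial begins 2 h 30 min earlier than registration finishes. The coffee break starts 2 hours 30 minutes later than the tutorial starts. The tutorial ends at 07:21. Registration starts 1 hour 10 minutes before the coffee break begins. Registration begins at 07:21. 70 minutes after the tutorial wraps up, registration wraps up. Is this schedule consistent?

Yes

Registration ends at 07:21 + 70 min = 08:31.
The tutorial starts at 08:31 − 150 min = 06:01.
The coffee break starts at 06:01 + 150 min = 08:31.
Registration starts at 08:31 − 70 min = 07:21.
That matches the stated 07:21, so the schedule is consistent.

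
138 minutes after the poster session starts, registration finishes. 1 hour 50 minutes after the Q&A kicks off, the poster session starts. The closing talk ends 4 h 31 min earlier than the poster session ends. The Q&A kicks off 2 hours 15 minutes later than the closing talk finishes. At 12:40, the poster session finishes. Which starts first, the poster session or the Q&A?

the Q&A

The closing talk ends at 12:40 − 271 min = 08:09.
The Q&A starts at 08:09 + 135 min = 10:24.
The poster session starts at 10:24 + 110 min = 12:14.
The poster session starts at 12:14 and the Q&A starts at 10:24, so the Q&A is first.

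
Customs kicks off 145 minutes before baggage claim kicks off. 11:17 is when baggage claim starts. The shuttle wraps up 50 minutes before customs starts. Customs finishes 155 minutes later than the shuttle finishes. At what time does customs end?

Customs starts at 11:17 − 145 min = 08:52.
The shuttle ends at 08:52 − 50 min = 08:02.
Customs ends at 08:02 + 155 min = 10:37.

10:37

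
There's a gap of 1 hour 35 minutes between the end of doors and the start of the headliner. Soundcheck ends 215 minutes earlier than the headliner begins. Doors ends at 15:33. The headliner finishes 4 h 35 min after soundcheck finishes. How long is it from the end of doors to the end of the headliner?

2 h 35 min

The headliner starts at 15:33 + 95 min = 17:08.
Soundcheck ends at 17:08 − 215 min = 13:33.
The headliner ends at 13:33 + 275 min = 18:08.
From 15:33 to 18:08 is 2 h 35 min.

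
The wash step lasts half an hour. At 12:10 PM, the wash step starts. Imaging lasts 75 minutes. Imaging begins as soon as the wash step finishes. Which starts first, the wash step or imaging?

The wash step ends at 12:10 PM + 30 min = 12:40 PM.
So imaging starts at 12:40 PM.
The wash step starts at 12:10 PM and imaging starts at 12:40 PM, so the wash step is first.

the wash step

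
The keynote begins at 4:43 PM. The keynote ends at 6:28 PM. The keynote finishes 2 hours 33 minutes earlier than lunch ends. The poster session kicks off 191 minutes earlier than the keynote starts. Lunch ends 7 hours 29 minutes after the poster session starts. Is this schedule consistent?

The poster session starts at 4:43 PM − 191 min = 1:32 PM.
Lunch ends at 1:32 PM + 449 min = 9:01 PM.
The keynote ends at 9:01 PM − 153 min = 6:28 PM.
That matches the stated 6:28 PM, so the schedule is consistent.

Yes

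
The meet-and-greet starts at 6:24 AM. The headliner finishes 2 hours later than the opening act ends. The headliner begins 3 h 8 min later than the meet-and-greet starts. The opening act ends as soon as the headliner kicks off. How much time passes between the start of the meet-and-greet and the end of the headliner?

5 hours 8 minutes

The headliner starts at 6:24 AM + 188 min = 9:32 AM.
So the opening act ends at 9:32 AM.
The headliner ends at 9:32 AM + 120 min = 11:32 AM.
From 6:24 AM to 11:32 AM is 5 hours 8 minutes.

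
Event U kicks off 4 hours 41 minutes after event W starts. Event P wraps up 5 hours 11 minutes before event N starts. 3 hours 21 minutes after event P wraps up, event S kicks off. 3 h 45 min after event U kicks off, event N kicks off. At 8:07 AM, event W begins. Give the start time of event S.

Event U starts at 8:07 AM + 281 min = 12:48 PM.
Event N starts at 12:48 PM + 225 min = 4:33 PM.
Event P ends at 4:33 PM − 311 min = 11:22 AM.
Event S starts at 11:22 AM + 201 min = 2:43 PM.

2:43 PM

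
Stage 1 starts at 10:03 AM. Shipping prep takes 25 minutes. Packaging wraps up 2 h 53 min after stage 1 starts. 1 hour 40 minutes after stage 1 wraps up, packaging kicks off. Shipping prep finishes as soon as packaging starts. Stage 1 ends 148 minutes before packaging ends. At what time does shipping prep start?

Packaging ends at 10:03 AM + 173 min = 12:56 PM.
Stage 1 ends at 12:56 PM − 148 min = 10:28 AM.
Packaging starts at 10:28 AM + 100 min = 12:08 PM.
So shipping prep ends at 12:08 PM.
Shipping prep starts at 12:08 PM − 25 min = 11:43 AM.

11:43 AM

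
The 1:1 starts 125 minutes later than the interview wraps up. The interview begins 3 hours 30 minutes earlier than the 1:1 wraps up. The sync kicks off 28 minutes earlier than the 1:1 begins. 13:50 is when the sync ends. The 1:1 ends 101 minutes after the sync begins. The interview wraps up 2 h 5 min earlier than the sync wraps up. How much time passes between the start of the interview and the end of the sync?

137 minutes

The interview ends at 13:50 − 125 min = 11:45.
The 1:1 starts at 11:45 + 125 min = 13:50.
The sync starts at 13:50 − 28 min = 13:22.
The 1:1 ends at 13:22 + 101 min = 15:03.
The interview starts at 15:03 − 210 min = 11:33.
From 11:33 to 13:50 is 137 minutes.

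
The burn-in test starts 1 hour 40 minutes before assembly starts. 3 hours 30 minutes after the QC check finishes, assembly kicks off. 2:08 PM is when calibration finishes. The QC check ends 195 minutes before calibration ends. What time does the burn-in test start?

The QC check ends at 2:08 PM − 195 min = 10:53 AM.
Assembly starts at 10:53 AM + 210 min = 2:23 PM.
The burn-in test starts at 2:23 PM − 100 min = 12:43 PM.

12:43 PM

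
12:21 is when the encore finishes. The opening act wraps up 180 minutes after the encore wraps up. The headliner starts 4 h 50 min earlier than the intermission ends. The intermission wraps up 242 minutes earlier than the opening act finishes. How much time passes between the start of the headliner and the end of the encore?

The opening act ends at 12:21 + 180 min = 15:21.
The intermission ends at 15:21 − 242 min = 11:19.
The headliner starts at 11:19 − 290 min = 06:29.
From 06:29 to 12:21 is 352 minutes.

352 minutes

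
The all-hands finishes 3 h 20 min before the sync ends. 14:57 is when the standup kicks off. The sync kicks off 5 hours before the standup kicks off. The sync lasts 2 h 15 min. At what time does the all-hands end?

The sync starts at 14:57 − 300 min = 09:57.
The sync ends at 09:57 + 135 min = 12:12.
The all-hands ends at 12:12 − 200 min = 08:52.

08:52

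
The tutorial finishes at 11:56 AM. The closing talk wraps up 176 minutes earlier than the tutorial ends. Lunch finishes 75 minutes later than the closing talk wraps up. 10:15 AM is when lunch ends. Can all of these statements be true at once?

The closing talk ends at 11:56 AM − 176 min = 9:00 AM.
Lunch ends at 9:00 AM + 75 min = 10:15 AM.
That matches the stated 10:15 AM, so the schedule is consistent.

Yes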